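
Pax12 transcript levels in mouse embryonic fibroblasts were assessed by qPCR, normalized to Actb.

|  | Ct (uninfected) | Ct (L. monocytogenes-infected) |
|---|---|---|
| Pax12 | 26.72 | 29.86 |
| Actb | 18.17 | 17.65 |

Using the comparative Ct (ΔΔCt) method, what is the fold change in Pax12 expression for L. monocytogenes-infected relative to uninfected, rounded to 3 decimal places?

ΔCt(uninfected) = 26.720 − 18.170 = 8.550
ΔCt(L. monocytogenes-infected) = 29.860 − 17.650 = 12.210
ΔΔCt = 12.210 − 8.550 = 3.660
Fold change = 2^(−3.660) = 0.0791

0.079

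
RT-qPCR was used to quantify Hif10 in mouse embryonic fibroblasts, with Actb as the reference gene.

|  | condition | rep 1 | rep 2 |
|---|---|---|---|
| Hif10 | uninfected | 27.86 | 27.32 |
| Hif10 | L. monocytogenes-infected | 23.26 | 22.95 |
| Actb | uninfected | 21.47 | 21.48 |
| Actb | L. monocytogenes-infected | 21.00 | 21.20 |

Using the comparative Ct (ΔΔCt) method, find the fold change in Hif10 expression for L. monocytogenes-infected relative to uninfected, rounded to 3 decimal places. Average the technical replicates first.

Mean Ct: Hif10 uninfected 27.590; Hif10 L. monocytogenes-infected 23.105; Actb uninfected 21.475; Actb L. monocytogenes-infected 21.100
ΔCt(uninfected) = 27.590 − 21.475 = 6.115
ΔCt(L. monocytogenes-infected) = 23.105 − 21.100 = 2.005
ΔΔCt = 2.005 − 6.115 = -4.110
Fold change = 2^(−(-4.110)) = 2^4.110 = 17.2677

17.268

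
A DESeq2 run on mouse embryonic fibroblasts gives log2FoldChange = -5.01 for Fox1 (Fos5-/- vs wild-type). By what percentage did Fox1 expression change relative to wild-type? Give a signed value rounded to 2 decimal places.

Fold change = 2^(-5.01) = 0.0310
Percent change = (FC − 1) × 100% = (0.0310 − 1) × 100 = -96.90%

-96.90%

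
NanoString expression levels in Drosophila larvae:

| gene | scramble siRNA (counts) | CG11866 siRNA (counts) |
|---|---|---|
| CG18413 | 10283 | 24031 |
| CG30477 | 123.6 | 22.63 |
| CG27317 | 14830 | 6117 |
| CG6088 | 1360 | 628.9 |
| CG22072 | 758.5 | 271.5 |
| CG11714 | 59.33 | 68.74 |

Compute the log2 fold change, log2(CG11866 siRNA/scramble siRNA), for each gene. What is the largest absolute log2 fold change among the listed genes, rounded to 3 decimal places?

log2(24031/10283) = 1.225  (CG18413)
log2(22.63/123.6) = -2.449  (CG30477)
log2(6117/14830) = -1.278  (CG27317)
log2(628.9/1360) = -1.113  (CG6088)
log2(271.5/758.5) = -1.482  (CG22072)
log2(68.74/59.33) = 0.212  (CG11714)
The largest magnitude belongs to CG30477.

2.449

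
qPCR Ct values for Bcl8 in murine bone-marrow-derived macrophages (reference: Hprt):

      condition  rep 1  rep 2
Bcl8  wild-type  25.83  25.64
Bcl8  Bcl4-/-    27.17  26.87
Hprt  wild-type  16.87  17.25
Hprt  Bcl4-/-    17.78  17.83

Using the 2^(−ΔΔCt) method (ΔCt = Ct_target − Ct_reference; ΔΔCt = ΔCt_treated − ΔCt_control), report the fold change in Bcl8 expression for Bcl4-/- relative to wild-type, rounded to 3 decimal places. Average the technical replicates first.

0.688

Mean Ct: Bcl8 wild-type 25.735; Bcl8 Bcl4-/- 27.020; Hprt wild-type 17.060; Hprt Bcl4-/- 17.805
ΔCt(wild-type) = 25.735 − 17.060 = 8.675
ΔCt(Bcl4-/-) = 27.020 − 17.805 = 9.215
ΔΔCt = 9.215 − 8.675 = 0.540
Fold change = 2^(−0.540) = 0.6878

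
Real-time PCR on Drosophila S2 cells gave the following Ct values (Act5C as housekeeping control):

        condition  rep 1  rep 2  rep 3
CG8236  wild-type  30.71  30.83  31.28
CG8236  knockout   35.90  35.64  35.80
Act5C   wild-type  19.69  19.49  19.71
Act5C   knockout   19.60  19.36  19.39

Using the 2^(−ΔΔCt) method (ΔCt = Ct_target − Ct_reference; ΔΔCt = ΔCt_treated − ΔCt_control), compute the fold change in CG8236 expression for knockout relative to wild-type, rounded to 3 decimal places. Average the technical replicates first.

Mean Ct: CG8236 wild-type 30.940; CG8236 knockout 35.780; Act5C wild-type 19.630; Act5C knockout 19.450
ΔCt(wild-type) = 30.940 − 19.630 = 11.310
ΔCt(knockout) = 35.780 − 19.450 = 16.330
ΔΔCt = 16.330 − 11.310 = 5.020
Fold change = 2^(−5.020) = 0.0308

0.031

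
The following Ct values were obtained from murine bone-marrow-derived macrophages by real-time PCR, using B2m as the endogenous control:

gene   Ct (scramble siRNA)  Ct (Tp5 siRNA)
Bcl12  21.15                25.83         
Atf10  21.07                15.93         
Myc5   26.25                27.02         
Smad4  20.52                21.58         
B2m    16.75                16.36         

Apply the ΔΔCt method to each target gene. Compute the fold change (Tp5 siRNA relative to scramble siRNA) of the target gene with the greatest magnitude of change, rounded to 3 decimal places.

0.030

Bcl12: ΔΔCt = (25.83−16.36) − (21.15−16.75) = 9.47 − 4.40 = 5.07; fold change = 2^-5.07 = 0.030
Atf10: ΔΔCt = (15.93−16.36) − (21.07−16.75) = -0.43 − 4.32 = -4.75; fold change = 2^4.75 = 26.909
Myc5: ΔΔCt = (27.02−16.36) − (26.25−16.75) = 10.66 − 9.50 = 1.16; fold change = 2^-1.16 = 0.448
Smad4: ΔΔCt = (21.58−16.36) − (20.52−16.75) = 5.22 − 3.77 = 1.45; fold change = 2^-1.45 = 0.366
Bcl12 has the largest |ΔΔCt| = 5.07.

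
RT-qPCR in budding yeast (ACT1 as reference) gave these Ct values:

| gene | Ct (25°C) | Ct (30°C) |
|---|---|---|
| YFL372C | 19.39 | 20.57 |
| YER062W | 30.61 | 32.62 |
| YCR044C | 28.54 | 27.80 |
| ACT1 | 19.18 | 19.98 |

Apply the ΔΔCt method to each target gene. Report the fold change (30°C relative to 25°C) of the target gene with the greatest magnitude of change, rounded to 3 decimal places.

YFL372C: ΔΔCt = (20.57−19.98) − (19.39−19.18) = 0.59 − 0.21 = 0.38; fold change = 2^-0.38 = 0.768
YER062W: ΔΔCt = (32.62−19.98) − (30.61−19.18) = 12.64 − 11.43 = 1.21; fold change = 2^-1.21 = 0.432
YCR044C: ΔΔCt = (27.80−19.98) − (28.54−19.18) = 7.82 − 9.36 = -1.54; fold change = 2^1.54 = 2.908
YCR044C has the largest |ΔΔCt| = 1.54.

2.908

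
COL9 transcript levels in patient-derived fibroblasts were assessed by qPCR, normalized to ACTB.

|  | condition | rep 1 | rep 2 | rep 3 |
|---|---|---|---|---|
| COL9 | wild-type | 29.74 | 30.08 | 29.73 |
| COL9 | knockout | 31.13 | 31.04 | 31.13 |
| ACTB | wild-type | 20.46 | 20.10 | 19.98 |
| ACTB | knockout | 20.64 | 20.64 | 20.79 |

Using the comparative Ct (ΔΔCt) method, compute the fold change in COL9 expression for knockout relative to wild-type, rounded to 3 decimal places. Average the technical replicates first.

0.599

Mean Ct: COL9 wild-type 29.850; COL9 knockout 31.100; ACTB wild-type 20.180; ACTB knockout 20.690
ΔCt(wild-type) = 29.850 − 20.180 = 9.670
ΔCt(knockout) = 31.100 − 20.690 = 10.410
ΔΔCt = 10.410 − 9.670 = 0.740
Fold change = 2^(−0.740) = 0.5987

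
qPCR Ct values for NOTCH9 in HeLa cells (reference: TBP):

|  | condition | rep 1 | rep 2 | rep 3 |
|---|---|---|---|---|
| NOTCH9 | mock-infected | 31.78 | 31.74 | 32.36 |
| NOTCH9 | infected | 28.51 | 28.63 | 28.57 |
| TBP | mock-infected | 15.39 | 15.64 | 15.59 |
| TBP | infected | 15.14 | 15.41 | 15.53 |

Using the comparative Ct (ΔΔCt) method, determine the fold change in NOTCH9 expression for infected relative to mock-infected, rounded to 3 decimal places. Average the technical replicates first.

9.254

Mean Ct: NOTCH9 mock-infected 31.960; NOTCH9 infected 28.570; TBP mock-infected 15.540; TBP infected 15.360
ΔCt(mock-infected) = 31.960 − 15.540 = 16.420
ΔCt(infected) = 28.570 − 15.360 = 13.210
ΔΔCt = 13.210 − 16.420 = -3.210
Fold change = 2^(−(-3.210)) = 2^3.210 = 9.2535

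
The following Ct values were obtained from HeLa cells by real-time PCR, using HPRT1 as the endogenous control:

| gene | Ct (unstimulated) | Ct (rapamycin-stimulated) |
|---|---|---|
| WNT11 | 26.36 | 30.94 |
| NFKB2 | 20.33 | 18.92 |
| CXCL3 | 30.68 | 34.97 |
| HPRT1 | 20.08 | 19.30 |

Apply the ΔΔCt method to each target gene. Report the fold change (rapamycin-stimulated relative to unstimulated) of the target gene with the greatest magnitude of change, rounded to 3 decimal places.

0.024

WNT11: ΔΔCt = (30.94−19.30) − (26.36−20.08) = 11.64 − 6.28 = 5.36; fold change = 2^-5.36 = 0.024
NFKB2: ΔΔCt = (18.92−19.30) − (20.33−20.08) = -0.38 − 0.25 = -0.63; fold change = 2^0.63 = 1.548
CXCL3: ΔΔCt = (34.97−19.30) − (30.68−20.08) = 15.67 − 10.60 = 5.07; fold change = 2^-5.07 = 0.030
WNT11 has the largest |ΔΔCt| = 5.36.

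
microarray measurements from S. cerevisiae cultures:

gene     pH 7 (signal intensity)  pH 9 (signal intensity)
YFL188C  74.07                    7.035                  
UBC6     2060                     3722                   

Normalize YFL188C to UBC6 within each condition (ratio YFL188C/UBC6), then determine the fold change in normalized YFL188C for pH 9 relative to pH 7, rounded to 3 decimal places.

0.053

YFL188C/UBC6 (pH 7) = 74.07 / 2060 = 0.035956
YFL188C/UBC6 (pH 9) = 7.035 / 3722 = 0.0018901
Fold change = 0.0018901 / 0.035956 = 0.0526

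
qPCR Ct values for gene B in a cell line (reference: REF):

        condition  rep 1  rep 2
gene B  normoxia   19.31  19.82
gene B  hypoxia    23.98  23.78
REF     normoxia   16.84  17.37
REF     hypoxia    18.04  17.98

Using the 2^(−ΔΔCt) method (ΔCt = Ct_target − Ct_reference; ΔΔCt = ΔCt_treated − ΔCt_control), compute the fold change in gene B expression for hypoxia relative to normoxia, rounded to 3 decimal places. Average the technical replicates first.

0.094

Mean Ct: gene B normoxia 19.565; gene B hypoxia 23.880; REF normoxia 17.105; REF hypoxia 18.010
ΔCt(normoxia) = 19.565 − 17.105 = 2.460
ΔCt(hypoxia) = 23.880 − 18.010 = 5.870
ΔΔCt = 5.870 − 2.460 = 3.410
Fold change = 2^(−3.410) = 0.0941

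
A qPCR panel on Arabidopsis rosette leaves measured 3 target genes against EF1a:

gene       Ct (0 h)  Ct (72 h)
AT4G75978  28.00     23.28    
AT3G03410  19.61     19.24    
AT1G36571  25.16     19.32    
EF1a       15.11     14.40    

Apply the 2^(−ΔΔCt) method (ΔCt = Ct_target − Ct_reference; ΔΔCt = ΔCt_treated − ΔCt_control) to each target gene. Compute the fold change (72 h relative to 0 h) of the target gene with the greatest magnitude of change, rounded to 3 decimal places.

35.017

AT4G75978: ΔΔCt = (23.28−14.40) − (28.00−15.11) = 8.88 − 12.89 = -4.01; fold change = 2^4.01 = 16.111
AT3G03410: ΔΔCt = (19.24−14.40) − (19.61−15.11) = 4.84 − 4.50 = 0.34; fold change = 2^-0.34 = 0.790
AT1G36571: ΔΔCt = (19.32−14.40) − (25.16−15.11) = 4.92 − 10.05 = -5.13; fold change = 2^5.13 = 35.017
AT1G36571 has the largest |ΔΔCt| = 5.13.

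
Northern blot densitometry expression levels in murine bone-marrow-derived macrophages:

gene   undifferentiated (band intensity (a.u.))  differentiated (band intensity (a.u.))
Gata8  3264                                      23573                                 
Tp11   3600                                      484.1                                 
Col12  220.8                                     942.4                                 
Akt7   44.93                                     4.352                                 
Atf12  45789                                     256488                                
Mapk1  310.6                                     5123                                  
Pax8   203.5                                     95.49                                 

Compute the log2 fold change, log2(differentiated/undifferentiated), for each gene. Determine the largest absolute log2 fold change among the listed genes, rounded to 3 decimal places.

log2(23573/3264) = 2.852  (Gata8)
log2(484.1/3600) = -2.895  (Tp11)
log2(942.4/220.8) = 2.094  (Col12)
log2(4.352/44.93) = -3.368  (Akt7)
log2(256488/45789) = 2.486  (Atf12)
log2(5123/310.6) = 4.044  (Mapk1)
log2(95.49/203.5) = -1.092  (Pax8)
The largest magnitude belongs to Mapk1.

4.044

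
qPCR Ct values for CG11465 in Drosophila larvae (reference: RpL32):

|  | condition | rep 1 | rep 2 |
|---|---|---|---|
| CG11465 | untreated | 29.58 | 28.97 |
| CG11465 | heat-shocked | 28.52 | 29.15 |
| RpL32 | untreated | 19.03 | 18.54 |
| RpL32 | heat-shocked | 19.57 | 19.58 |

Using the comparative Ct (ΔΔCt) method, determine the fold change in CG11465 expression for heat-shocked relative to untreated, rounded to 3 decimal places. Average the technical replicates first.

2.346

Mean Ct: CG11465 untreated 29.275; CG11465 heat-shocked 28.835; RpL32 untreated 18.785; RpL32 heat-shocked 19.575
ΔCt(untreated) = 29.275 − 18.785 = 10.490
ΔCt(heat-shocked) = 28.835 − 19.575 = 9.260
ΔΔCt = 9.260 − 10.490 = -1.230
Fold change = 2^(−(-1.230)) = 2^1.230 = 2.3457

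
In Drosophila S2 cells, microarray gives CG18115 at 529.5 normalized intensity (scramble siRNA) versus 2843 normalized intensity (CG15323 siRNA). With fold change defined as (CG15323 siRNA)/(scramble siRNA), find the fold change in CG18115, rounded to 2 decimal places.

Fold change = 2843 / 529.5 = 5.369
CG18115 is upregulated.

5.37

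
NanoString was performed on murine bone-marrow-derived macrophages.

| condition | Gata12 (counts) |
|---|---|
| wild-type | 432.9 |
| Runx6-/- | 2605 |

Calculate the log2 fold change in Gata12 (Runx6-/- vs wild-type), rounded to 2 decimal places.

2.59

Fold change = 2605 / 432.9 = 6.0176
log2(6.0176) = 2.589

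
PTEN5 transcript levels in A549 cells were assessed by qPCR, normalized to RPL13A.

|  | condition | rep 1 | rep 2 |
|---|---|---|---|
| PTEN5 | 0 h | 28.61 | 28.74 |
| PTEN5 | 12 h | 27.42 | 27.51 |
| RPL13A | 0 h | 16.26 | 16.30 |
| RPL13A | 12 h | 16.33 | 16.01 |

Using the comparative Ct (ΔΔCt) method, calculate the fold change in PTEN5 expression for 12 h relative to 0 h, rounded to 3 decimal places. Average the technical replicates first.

2.144

Mean Ct: PTEN5 0 h 28.675; PTEN5 12 h 27.465; RPL13A 0 h 16.280; RPL13A 12 h 16.170
ΔCt(0 h) = 28.675 − 16.280 = 12.395
ΔCt(12 h) = 27.465 − 16.170 = 11.295
ΔΔCt = 11.295 − 12.395 = -1.100
Fold change = 2^(−(-1.100)) = 2^1.100 = 2.1435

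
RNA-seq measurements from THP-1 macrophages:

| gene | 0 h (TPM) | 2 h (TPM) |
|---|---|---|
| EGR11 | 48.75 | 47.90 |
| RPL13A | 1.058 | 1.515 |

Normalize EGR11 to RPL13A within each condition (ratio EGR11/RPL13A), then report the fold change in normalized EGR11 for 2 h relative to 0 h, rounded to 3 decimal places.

0.686

EGR11/RPL13A (0 h) = 48.75 / 1.058 = 46.078
EGR11/RPL13A (2 h) = 47.90 / 1.515 = 31.617
Fold change = 31.617 / 46.078 = 0.6862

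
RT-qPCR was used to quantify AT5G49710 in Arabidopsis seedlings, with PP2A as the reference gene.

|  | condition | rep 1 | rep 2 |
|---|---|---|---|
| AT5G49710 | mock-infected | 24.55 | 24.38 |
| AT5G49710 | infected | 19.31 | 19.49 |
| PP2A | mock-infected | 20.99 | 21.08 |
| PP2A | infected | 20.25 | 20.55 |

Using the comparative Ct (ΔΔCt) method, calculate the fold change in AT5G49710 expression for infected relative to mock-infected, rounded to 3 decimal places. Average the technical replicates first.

Mean Ct: AT5G49710 mock-infected 24.465; AT5G49710 infected 19.400; PP2A mock-infected 21.035; PP2A infected 20.400
ΔCt(mock-infected) = 24.465 − 21.035 = 3.430
ΔCt(infected) = 19.400 − 20.400 = -1.000
ΔΔCt = -1.000 − 3.430 = -4.430
Fold change = 2^(−(-4.430)) = 2^4.430 = 21.5557

21.556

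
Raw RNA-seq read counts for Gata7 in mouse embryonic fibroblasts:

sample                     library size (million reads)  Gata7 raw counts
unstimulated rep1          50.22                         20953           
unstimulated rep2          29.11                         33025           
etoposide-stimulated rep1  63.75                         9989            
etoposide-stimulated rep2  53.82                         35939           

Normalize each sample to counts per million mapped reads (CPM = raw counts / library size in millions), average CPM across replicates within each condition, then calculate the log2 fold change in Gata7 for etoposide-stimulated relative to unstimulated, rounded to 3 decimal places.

-0.912

CPM(unstimulated rep1) = 20953 / 50.22 = 417.2242
CPM(unstimulated rep2) = 33025 / 29.11 = 1134.4899
CPM(etoposide-stimulated rep1) = 9989 / 63.75 = 156.6902
CPM(etoposide-stimulated rep2) = 35939 / 53.82 = 667.7629
mean CPM(unstimulated) = 775.8570; mean CPM(etoposide-stimulated) = 412.2266
Fold change = 412.2266 / 775.8570 = 0.53132
log2(0.53132) = -0.9124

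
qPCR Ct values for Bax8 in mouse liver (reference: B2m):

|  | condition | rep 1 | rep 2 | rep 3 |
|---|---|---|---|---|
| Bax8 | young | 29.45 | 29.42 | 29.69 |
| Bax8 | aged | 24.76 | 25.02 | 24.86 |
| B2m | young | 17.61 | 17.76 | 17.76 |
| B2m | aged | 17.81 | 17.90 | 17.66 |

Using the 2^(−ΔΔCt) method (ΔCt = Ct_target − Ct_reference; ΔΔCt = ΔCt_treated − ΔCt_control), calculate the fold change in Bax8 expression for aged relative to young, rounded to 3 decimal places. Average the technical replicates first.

26.355

Mean Ct: Bax8 young 29.520; Bax8 aged 24.880; B2m young 17.710; B2m aged 17.790
ΔCt(young) = 29.520 − 17.710 = 11.810
ΔCt(aged) = 24.880 − 17.790 = 7.090
ΔΔCt = 7.090 − 11.810 = -4.720
Fold change = 2^(−(-4.720)) = 2^4.720 = 26.3549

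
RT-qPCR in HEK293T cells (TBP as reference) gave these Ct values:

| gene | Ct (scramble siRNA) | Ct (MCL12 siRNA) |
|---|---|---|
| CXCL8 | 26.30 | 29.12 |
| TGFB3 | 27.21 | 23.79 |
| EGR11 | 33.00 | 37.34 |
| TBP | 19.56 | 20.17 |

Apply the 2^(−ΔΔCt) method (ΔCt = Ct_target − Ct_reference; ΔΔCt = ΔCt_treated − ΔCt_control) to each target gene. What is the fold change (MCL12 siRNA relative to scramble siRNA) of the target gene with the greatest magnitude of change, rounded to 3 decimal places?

16.336

CXCL8: ΔΔCt = (29.12−20.17) − (26.30−19.56) = 8.95 − 6.74 = 2.21; fold change = 2^-2.21 = 0.216
TGFB3: ΔΔCt = (23.79−20.17) − (27.21−19.56) = 3.62 − 7.65 = -4.03; fold change = 2^4.03 = 16.336
EGR11: ΔΔCt = (37.34−20.17) − (33.00−19.56) = 17.17 − 13.44 = 3.73; fold change = 2^-3.73 = 0.075
TGFB3 has the largest |ΔΔCt| = 4.03.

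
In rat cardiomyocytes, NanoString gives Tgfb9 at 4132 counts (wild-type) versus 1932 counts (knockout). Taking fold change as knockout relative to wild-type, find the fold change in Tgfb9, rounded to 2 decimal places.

Fold change = 1932 / 4132 = 0.468
Tgfb9 is downregulated.

0.47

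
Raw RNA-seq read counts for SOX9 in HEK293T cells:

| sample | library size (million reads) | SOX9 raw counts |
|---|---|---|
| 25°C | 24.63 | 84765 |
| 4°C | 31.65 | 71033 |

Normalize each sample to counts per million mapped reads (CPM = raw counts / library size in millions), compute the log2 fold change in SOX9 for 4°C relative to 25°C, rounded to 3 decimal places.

CPM(25°C) = 84765 / 24.63 = 3441.5347
CPM(4°C) = 71033 / 31.65 = 2244.3286
Fold change = 2244.3286 / 3441.5347 = 0.65213
log2(0.65213) = -0.6168

-0.617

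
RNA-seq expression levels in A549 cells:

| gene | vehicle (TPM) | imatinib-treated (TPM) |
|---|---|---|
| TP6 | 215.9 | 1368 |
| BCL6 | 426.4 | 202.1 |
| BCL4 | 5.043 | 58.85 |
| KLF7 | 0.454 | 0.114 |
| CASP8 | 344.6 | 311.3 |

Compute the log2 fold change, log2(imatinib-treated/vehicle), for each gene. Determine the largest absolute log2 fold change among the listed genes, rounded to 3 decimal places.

log2(1368/215.9) = 2.664  (TP6)
log2(202.1/426.4) = -1.077  (BCL6)
log2(58.85/5.043) = 3.545  (BCL4)
log2(0.114/0.454) = -1.994  (KLF7)
log2(311.3/344.6) = -0.147  (CASP8)
The largest magnitude belongs to BCL4.

3.545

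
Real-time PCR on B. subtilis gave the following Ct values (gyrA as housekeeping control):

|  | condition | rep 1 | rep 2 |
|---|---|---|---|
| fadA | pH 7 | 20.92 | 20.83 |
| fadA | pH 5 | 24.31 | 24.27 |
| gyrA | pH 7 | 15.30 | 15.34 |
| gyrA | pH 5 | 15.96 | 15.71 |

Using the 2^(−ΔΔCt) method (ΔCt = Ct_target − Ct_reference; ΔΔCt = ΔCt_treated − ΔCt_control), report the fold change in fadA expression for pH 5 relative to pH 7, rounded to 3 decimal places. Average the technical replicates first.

Mean Ct: fadA pH 7 20.875; fadA pH 5 24.290; gyrA pH 7 15.320; gyrA pH 5 15.835
ΔCt(pH 7) = 20.875 − 15.320 = 5.555
ΔCt(pH 5) = 24.290 − 15.835 = 8.455
ΔΔCt = 8.455 − 5.555 = 2.900
Fold change = 2^(−2.900) = 0.1340

0.134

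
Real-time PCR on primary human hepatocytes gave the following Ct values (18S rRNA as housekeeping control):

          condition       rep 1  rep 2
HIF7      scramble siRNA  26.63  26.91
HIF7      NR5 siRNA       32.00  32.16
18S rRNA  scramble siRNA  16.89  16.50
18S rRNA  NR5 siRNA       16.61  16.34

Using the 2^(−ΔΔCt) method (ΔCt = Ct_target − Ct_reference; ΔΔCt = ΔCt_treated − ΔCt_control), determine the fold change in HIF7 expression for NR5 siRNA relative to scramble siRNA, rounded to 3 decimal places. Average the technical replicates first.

0.022

Mean Ct: HIF7 scramble siRNA 26.770; HIF7 NR5 siRNA 32.080; 18S rRNA scramble siRNA 16.695; 18S rRNA NR5 siRNA 16.475
ΔCt(scramble siRNA) = 26.770 − 16.695 = 10.075
ΔCt(NR5 siRNA) = 32.080 − 16.475 = 15.605
ΔΔCt = 15.605 − 10.075 = 5.530
Fold change = 2^(−5.530) = 0.0216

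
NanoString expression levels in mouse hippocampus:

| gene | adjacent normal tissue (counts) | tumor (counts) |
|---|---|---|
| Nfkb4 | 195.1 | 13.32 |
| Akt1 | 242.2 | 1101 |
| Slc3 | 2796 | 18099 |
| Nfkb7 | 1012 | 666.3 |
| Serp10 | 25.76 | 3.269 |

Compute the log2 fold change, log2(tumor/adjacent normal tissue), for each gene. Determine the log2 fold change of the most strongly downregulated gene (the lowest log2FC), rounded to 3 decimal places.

-3.873

log2(13.32/195.1) = -3.873  (Nfkb4)
log2(1101/242.2) = 2.185  (Akt1)
log2(18099/2796) = 2.694  (Slc3)
log2(666.3/1012) = -0.603  (Nfkb7)
log2(3.269/25.76) = -2.978  (Serp10)
Nfkb4 is most strongly downregulated.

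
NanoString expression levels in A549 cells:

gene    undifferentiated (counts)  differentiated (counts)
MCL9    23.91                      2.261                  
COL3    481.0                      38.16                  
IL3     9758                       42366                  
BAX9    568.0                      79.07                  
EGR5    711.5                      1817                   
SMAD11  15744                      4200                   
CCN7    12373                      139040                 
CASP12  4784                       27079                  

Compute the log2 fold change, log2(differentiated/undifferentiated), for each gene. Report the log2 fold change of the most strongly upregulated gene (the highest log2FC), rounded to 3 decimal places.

log2(2.261/23.91) = -3.403  (MCL9)
log2(38.16/481.0) = -3.656  (COL3)
log2(42366/9758) = 2.118  (IL3)
log2(79.07/568.0) = -2.845  (BAX9)
log2(1817/711.5) = 1.353  (EGR5)
log2(4200/15744) = -1.906  (SMAD11)
log2(139040/12373) = 3.490  (CCN7)
log2(27079/4784) = 2.501  (CASP12)
CCN7 is most strongly upregulated.

3.490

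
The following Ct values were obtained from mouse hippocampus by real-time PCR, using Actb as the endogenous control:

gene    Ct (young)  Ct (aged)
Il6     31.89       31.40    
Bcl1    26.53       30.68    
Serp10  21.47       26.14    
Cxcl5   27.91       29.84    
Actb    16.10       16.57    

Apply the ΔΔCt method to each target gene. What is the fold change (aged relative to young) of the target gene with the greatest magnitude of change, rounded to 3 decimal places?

0.054

Il6: ΔΔCt = (31.40−16.57) − (31.89−16.10) = 14.83 − 15.79 = -0.96; fold change = 2^0.96 = 1.945
Bcl1: ΔΔCt = (30.68−16.57) − (26.53−16.10) = 14.11 − 10.43 = 3.68; fold change = 2^-3.68 = 0.078
Serp10: ΔΔCt = (26.14−16.57) − (21.47−16.10) = 9.57 − 5.37 = 4.20; fold change = 2^-4.20 = 0.054
Cxcl5: ΔΔCt = (29.84−16.57) − (27.91−16.10) = 13.27 − 11.81 = 1.46; fold change = 2^-1.46 = 0.363
Serp10 has the largest |ΔΔCt| = 4.20.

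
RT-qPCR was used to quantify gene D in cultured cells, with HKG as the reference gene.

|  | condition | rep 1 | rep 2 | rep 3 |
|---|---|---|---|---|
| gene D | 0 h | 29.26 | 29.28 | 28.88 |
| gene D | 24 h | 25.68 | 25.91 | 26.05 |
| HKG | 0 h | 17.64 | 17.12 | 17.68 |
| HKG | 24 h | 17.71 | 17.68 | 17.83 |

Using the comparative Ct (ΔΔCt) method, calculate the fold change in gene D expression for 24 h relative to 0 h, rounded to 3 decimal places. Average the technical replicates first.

11.472

Mean Ct: gene D 0 h 29.140; gene D 24 h 25.880; HKG 0 h 17.480; HKG 24 h 17.740
ΔCt(0 h) = 29.140 − 17.480 = 11.660
ΔCt(24 h) = 25.880 − 17.740 = 8.140
ΔΔCt = 8.140 − 11.660 = -3.520
Fold change = 2^(−(-3.520)) = 2^3.520 = 11.4716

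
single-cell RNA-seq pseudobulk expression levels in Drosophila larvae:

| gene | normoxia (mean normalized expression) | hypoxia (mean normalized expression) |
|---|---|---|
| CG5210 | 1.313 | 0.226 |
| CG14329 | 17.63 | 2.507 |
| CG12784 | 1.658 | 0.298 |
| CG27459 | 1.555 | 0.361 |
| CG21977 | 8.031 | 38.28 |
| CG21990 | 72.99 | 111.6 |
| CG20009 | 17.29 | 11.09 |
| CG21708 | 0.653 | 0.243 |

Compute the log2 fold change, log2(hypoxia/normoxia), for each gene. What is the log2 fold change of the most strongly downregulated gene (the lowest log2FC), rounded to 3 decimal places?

log2(0.226/1.313) = -2.538  (CG5210)
log2(2.507/17.63) = -2.814  (CG14329)
log2(0.298/1.658) = -2.476  (CG12784)
log2(0.361/1.555) = -2.107  (CG27459)
log2(38.28/8.031) = 2.253  (CG21977)
log2(111.6/72.99) = 0.613  (CG21990)
log2(11.09/17.29) = -0.641  (CG20009)
log2(0.243/0.653) = -1.426  (CG21708)
CG14329 is most strongly downregulated.

-2.814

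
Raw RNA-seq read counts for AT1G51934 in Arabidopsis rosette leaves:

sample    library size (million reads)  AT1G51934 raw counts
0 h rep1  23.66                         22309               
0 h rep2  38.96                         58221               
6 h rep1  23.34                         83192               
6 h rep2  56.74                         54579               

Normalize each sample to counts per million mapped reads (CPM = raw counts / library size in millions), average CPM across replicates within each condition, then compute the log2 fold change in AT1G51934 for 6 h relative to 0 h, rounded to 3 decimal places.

0.893

CPM(0 h rep1) = 22309 / 23.66 = 942.8994
CPM(0 h rep2) = 58221 / 38.96 = 1494.3789
CPM(6 h rep1) = 83192 / 23.34 = 3564.3530
CPM(6 h rep2) = 54579 / 56.74 = 961.9140
mean CPM(0 h) = 1218.6391; mean CPM(6 h) = 2263.1335
Fold change = 2263.1335 / 1218.6391 = 1.85710
log2(1.85710) = 0.8931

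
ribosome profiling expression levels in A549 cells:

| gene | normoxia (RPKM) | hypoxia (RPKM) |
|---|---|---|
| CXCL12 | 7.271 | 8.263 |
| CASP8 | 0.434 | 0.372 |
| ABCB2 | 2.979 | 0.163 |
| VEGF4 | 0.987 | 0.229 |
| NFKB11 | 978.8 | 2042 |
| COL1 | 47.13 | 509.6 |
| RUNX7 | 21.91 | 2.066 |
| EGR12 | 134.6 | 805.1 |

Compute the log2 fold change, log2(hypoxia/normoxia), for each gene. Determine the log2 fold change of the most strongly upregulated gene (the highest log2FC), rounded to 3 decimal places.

3.435

log2(8.263/7.271) = 0.185  (CXCL12)
log2(0.372/0.434) = -0.222  (CASP8)
log2(0.163/2.979) = -4.192  (ABCB2)
log2(0.229/0.987) = -2.108  (VEGF4)
log2(2042/978.8) = 1.061  (NFKB11)
log2(509.6/47.13) = 3.435  (COL1)
log2(2.066/21.91) = -3.407  (RUNX7)
log2(805.1/134.6) = 2.580  (EGR12)
COL1 is most strongly upregulated.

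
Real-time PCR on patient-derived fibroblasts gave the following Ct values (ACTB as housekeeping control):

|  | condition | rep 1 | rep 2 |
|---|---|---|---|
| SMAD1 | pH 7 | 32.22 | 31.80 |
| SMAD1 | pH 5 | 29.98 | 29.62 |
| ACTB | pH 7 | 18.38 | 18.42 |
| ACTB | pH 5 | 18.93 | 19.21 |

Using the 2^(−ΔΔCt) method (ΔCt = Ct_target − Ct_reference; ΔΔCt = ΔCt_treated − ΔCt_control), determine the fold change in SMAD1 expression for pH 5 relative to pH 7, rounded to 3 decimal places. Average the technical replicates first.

7.362

Mean Ct: SMAD1 pH 7 32.010; SMAD1 pH 5 29.800; ACTB pH 7 18.400; ACTB pH 5 19.070
ΔCt(pH 7) = 32.010 − 18.400 = 13.610
ΔCt(pH 5) = 29.800 − 19.070 = 10.730
ΔΔCt = 10.730 − 13.610 = -2.880
Fold change = 2^(−(-2.880)) = 2^2.880 = 7.3615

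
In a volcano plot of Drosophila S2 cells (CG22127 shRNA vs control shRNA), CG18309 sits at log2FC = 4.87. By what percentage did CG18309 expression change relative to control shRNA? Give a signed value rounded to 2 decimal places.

Fold change = 2^(4.87) = 29.2426
Percent change = (FC − 1) × 100% = (29.2426 − 1) × 100 = 2824.26%

2824.26%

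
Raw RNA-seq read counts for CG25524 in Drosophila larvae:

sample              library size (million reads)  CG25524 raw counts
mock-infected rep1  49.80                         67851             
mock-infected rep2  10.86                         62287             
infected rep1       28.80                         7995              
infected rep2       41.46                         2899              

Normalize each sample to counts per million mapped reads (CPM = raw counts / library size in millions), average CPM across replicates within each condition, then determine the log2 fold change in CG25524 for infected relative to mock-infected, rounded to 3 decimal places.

CPM(mock-infected rep1) = 67851 / 49.80 = 1362.4699
CPM(mock-infected rep2) = 62287 / 10.86 = 5735.4512
CPM(infected rep1) = 7995 / 28.80 = 277.6042
CPM(infected rep2) = 2899 / 41.46 = 69.9228
mean CPM(mock-infected) = 3548.9605; mean CPM(infected) = 173.7635
Fold change = 173.7635 / 3548.9605 = 0.04896
log2(0.04896) = -4.3522

-4.352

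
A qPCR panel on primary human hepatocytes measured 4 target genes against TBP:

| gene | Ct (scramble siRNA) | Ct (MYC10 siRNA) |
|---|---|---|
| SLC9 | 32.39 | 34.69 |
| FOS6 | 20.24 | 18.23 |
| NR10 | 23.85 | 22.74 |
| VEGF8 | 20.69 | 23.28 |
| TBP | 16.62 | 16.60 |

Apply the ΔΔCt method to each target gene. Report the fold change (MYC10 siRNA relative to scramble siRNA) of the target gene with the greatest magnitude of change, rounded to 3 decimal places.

0.164

SLC9: ΔΔCt = (34.69−16.60) − (32.39−16.62) = 18.09 − 15.77 = 2.32; fold change = 2^-2.32 = 0.200
FOS6: ΔΔCt = (18.23−16.60) − (20.24−16.62) = 1.63 − 3.62 = -1.99; fold change = 2^1.99 = 3.972
NR10: ΔΔCt = (22.74−16.60) − (23.85−16.62) = 6.14 − 7.23 = -1.09; fold change = 2^1.09 = 2.129
VEGF8: ΔΔCt = (23.28−16.60) − (20.69−16.62) = 6.68 − 4.07 = 2.61; fold change = 2^-2.61 = 0.164
VEGF8 has the largest |ΔΔCt| = 2.61.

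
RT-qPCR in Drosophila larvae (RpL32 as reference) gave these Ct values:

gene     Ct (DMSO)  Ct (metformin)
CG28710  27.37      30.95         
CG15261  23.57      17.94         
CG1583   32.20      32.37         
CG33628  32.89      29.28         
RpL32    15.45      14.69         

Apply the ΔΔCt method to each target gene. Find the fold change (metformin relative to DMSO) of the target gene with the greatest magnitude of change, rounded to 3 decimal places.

CG28710: ΔΔCt = (30.95−14.69) − (27.37−15.45) = 16.26 − 11.92 = 4.34; fold change = 2^-4.34 = 0.049
CG15261: ΔΔCt = (17.94−14.69) − (23.57−15.45) = 3.25 − 8.12 = -4.87; fold change = 2^4.87 = 29.243
CG1583: ΔΔCt = (32.37−14.69) − (32.20−15.45) = 17.68 − 16.75 = 0.93; fold change = 2^-0.93 = 0.525
CG33628: ΔΔCt = (29.28−14.69) − (32.89−15.45) = 14.59 − 17.44 = -2.85; fold change = 2^2.85 = 7.210
CG15261 has the largest |ΔΔCt| = 4.87.

29.243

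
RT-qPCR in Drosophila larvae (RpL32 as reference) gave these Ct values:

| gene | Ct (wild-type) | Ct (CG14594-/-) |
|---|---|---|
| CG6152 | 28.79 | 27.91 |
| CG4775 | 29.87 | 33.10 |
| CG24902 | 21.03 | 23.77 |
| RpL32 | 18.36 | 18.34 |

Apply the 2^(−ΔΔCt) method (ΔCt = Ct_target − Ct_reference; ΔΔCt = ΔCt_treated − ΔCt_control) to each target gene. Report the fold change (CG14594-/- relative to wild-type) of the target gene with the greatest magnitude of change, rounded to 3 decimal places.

0.105

CG6152: ΔΔCt = (27.91−18.34) − (28.79−18.36) = 9.57 − 10.43 = -0.86; fold change = 2^0.86 = 1.815
CG4775: ΔΔCt = (33.10−18.34) − (29.87−18.36) = 14.76 − 11.51 = 3.25; fold change = 2^-3.25 = 0.105
CG24902: ΔΔCt = (23.77−18.34) − (21.03−18.36) = 5.43 − 2.67 = 2.76; fold change = 2^-2.76 = 0.148
CG4775 has the largest |ΔΔCt| = 3.25.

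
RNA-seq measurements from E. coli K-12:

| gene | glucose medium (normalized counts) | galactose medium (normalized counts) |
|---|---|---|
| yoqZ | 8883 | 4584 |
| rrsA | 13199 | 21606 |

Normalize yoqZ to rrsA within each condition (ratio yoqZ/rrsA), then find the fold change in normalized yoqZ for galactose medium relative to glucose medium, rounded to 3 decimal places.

0.315

yoqZ/rrsA (glucose medium) = 8883 / 13199 = 0.67301
yoqZ/rrsA (galactose medium) = 4584 / 21606 = 0.21216
Fold change = 0.21216 / 0.67301 = 0.3152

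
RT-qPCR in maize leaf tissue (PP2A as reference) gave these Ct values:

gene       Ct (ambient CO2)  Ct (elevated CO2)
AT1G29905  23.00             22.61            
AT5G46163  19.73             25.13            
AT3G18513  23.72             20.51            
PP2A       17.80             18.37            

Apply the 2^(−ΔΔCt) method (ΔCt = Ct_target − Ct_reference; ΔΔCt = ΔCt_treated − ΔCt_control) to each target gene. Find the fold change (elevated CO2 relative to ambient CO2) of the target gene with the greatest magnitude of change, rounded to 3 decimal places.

0.035

AT1G29905: ΔΔCt = (22.61−18.37) − (23.00−17.80) = 4.24 − 5.20 = -0.96; fold change = 2^0.96 = 1.945
AT5G46163: ΔΔCt = (25.13−18.37) − (19.73−17.80) = 6.76 − 1.93 = 4.83; fold change = 2^-4.83 = 0.035
AT3G18513: ΔΔCt = (20.51−18.37) − (23.72−17.80) = 2.14 − 5.92 = -3.78; fold change = 2^3.78 = 13.737
AT5G46163 has the largest |ΔΔCt| = 4.83.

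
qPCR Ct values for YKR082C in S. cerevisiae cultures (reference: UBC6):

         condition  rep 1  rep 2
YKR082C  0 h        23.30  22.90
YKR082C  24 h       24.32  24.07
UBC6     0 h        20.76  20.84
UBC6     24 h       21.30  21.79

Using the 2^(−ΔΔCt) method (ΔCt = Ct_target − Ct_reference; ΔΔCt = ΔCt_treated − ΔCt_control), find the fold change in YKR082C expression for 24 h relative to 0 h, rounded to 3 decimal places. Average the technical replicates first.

0.785

Mean Ct: YKR082C 0 h 23.100; YKR082C 24 h 24.195; UBC6 0 h 20.800; UBC6 24 h 21.545
ΔCt(0 h) = 23.100 − 20.800 = 2.300
ΔCt(24 h) = 24.195 − 21.545 = 2.650
ΔΔCt = 2.650 − 2.300 = 0.350
Fold change = 2^(−0.350) = 0.7846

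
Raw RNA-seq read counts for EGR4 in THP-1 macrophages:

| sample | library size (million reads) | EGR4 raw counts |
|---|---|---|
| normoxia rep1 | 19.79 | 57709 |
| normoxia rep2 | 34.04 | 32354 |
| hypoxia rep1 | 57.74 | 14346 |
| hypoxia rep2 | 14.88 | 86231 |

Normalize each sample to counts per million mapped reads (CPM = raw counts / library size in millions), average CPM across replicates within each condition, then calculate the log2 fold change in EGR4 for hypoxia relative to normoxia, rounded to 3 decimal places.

CPM(normoxia rep1) = 57709 / 19.79 = 2916.0687
CPM(normoxia rep2) = 32354 / 34.04 = 950.4700
CPM(hypoxia rep1) = 14346 / 57.74 = 248.4586
CPM(hypoxia rep2) = 86231 / 14.88 = 5795.0941
mean CPM(normoxia) = 1933.2694; mean CPM(hypoxia) = 3021.7763
Fold change = 3021.7763 / 1933.2694 = 1.56304
log2(1.56304) = 0.6444

0.644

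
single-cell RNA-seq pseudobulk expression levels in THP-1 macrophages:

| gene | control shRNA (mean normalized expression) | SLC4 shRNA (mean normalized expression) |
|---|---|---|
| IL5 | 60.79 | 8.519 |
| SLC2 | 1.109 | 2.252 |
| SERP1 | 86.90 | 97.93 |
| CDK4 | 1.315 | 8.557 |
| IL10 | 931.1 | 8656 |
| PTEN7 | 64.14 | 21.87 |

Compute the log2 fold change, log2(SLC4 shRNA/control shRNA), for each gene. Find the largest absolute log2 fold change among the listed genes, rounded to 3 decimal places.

log2(8.519/60.79) = -2.835  (IL5)
log2(2.252/1.109) = 1.022  (SLC2)
log2(97.93/86.90) = 0.172  (SERP1)
log2(8.557/1.315) = 2.702  (CDK4)
log2(8656/931.1) = 3.217  (IL10)
log2(21.87/64.14) = -1.552  (PTEN7)
The largest magnitude belongs to IL10.

3.217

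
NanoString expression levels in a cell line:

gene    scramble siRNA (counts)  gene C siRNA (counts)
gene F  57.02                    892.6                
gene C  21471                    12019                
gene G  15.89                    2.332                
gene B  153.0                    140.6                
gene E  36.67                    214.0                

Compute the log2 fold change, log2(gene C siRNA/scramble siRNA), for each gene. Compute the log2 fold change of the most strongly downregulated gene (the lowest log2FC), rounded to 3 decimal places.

-2.768

log2(892.6/57.02) = 3.968  (gene F)
log2(12019/21471) = -0.837  (gene C)
log2(2.332/15.89) = -2.768  (gene G)
log2(140.6/153.0) = -0.122  (gene B)
log2(214.0/36.67) = 2.545  (gene E)
gene G is most strongly downregulated.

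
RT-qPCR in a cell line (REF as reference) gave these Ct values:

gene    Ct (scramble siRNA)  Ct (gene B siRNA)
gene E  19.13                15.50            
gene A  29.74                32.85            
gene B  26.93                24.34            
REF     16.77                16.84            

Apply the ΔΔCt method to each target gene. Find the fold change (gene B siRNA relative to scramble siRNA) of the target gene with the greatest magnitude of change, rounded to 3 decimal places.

12.996

gene E: ΔΔCt = (15.50−16.84) − (19.13−16.77) = -1.34 − 2.36 = -3.70; fold change = 2^3.70 = 12.996
gene A: ΔΔCt = (32.85−16.84) − (29.74−16.77) = 16.01 − 12.97 = 3.04; fold change = 2^-3.04 = 0.122
gene B: ΔΔCt = (24.34−16.84) − (26.93−16.77) = 7.50 − 10.16 = -2.66; fold change = 2^2.66 = 6.320
gene E has the largest |ΔΔCt| = 3.70.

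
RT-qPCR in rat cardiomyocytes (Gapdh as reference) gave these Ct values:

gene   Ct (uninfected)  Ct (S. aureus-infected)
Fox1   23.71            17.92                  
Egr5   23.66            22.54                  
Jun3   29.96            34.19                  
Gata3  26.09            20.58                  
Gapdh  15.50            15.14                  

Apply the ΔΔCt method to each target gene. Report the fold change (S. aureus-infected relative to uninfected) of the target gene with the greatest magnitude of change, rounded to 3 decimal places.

43.111

Fox1: ΔΔCt = (17.92−15.14) − (23.71−15.50) = 2.78 − 8.21 = -5.43; fold change = 2^5.43 = 43.111
Egr5: ΔΔCt = (22.54−15.14) − (23.66−15.50) = 7.40 − 8.16 = -0.76; fold change = 2^0.76 = 1.693
Jun3: ΔΔCt = (34.19−15.14) − (29.96−15.50) = 19.05 − 14.46 = 4.59; fold change = 2^-4.59 = 0.042
Gata3: ΔΔCt = (20.58−15.14) − (26.09−15.50) = 5.44 − 10.59 = -5.15; fold change = 2^5.15 = 35.506
Fox1 has the largest |ΔΔCt| = 5.43.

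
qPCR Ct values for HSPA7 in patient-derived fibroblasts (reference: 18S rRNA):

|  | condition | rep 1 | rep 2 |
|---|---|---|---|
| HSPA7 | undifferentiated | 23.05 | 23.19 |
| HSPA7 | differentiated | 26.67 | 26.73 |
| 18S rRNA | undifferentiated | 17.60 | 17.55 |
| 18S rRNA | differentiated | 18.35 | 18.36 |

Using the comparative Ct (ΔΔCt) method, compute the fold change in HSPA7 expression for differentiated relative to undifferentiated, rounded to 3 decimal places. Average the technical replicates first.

Mean Ct: HSPA7 undifferentiated 23.120; HSPA7 differentiated 26.700; 18S rRNA undifferentiated 17.575; 18S rRNA differentiated 18.355
ΔCt(undifferentiated) = 23.120 − 17.575 = 5.545
ΔCt(differentiated) = 26.700 − 18.355 = 8.345
ΔΔCt = 8.345 − 5.545 = 2.800
Fold change = 2^(−2.800) = 0.1436

0.144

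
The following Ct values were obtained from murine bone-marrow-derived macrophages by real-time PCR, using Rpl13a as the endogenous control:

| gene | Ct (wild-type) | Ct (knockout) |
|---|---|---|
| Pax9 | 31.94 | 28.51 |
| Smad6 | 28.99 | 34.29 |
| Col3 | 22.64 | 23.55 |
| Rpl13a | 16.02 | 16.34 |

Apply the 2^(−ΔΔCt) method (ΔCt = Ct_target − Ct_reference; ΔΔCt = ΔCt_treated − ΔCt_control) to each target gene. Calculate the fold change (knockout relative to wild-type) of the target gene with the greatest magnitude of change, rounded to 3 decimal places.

0.032

Pax9: ΔΔCt = (28.51−16.34) − (31.94−16.02) = 12.17 − 15.92 = -3.75; fold change = 2^3.75 = 13.454
Smad6: ΔΔCt = (34.29−16.34) − (28.99−16.02) = 17.95 − 12.97 = 4.98; fold change = 2^-4.98 = 0.032
Col3: ΔΔCt = (23.55−16.34) − (22.64−16.02) = 7.21 − 6.62 = 0.59; fold change = 2^-0.59 = 0.664
Smad6 has the largest |ΔΔCt| = 4.98.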